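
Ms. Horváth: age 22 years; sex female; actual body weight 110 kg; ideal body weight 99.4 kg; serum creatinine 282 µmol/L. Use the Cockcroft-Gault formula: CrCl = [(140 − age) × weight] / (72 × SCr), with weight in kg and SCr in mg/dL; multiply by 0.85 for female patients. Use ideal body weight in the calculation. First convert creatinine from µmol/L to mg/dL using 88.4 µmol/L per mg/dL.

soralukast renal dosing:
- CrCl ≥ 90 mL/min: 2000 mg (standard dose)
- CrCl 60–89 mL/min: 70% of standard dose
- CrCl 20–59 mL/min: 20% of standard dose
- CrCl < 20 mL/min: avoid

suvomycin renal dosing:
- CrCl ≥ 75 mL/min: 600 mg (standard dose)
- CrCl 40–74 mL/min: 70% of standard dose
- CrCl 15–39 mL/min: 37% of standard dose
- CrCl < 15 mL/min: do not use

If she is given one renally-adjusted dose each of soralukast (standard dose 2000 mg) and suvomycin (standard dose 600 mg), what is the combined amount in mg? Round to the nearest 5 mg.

820 mg

SCr = 282 / 88.4 = 3.19 mg/dL
CrCl = (140 − 22) × 99.4 / (72 × 3.19) × 0.85 = 11729.2 / 229.68 × 0.85 ≈ 43.4 mL/min
CrCl ≈ 43 mL/min.
soralukast: 20–59 mL/min → 20% of 2000 mg = 400 mg.
suvomycin: 40–74 mL/min → 70% of 600 mg = 420 mg.
Total = 400 + 420 = 820 mg.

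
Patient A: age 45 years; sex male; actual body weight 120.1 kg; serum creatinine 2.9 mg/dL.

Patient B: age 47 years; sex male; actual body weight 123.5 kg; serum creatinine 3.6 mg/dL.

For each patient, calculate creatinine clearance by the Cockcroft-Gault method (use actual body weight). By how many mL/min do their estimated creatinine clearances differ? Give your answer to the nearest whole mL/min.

Patient A: CrCl = (140 − 45) × 120.1 / (72 × 2.9) = 11409.5 / 208.80 ≈ 54.6 mL/min
Patient B: CrCl = (140 − 47) × 123.5 / (72 × 3.6) = 11485.5 / 259.20 ≈ 44.3 mL/min
|54.6 − 44.3| = 10.3 mL/min

10 mL/min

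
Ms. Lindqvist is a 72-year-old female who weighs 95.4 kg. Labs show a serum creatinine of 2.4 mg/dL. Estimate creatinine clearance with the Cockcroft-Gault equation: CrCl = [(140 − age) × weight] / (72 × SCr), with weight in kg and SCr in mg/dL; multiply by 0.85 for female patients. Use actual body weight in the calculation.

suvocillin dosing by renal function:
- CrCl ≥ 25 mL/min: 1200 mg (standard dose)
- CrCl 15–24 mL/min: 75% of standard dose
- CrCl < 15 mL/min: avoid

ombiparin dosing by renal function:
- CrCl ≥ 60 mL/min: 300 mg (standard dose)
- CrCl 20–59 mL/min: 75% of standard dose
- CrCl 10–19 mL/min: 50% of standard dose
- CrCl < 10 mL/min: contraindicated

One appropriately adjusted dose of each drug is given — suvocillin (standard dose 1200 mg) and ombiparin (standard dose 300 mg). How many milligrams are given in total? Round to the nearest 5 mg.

1425 mg

CrCl = (140 − 72) × 95.4 / (72 × 2.4) × 0.85 = 6487.2 / 172.80 × 0.85 ≈ 31.9 mL/min
CrCl ≈ 32 mL/min.
suvocillin: ≥ 25 mL/min → 100% of 1200 mg = 1200 mg.
ombiparin: 20–59 mL/min → 75% of 300 mg = 225 mg.
Total = 1200 + 225 = 1425 mg.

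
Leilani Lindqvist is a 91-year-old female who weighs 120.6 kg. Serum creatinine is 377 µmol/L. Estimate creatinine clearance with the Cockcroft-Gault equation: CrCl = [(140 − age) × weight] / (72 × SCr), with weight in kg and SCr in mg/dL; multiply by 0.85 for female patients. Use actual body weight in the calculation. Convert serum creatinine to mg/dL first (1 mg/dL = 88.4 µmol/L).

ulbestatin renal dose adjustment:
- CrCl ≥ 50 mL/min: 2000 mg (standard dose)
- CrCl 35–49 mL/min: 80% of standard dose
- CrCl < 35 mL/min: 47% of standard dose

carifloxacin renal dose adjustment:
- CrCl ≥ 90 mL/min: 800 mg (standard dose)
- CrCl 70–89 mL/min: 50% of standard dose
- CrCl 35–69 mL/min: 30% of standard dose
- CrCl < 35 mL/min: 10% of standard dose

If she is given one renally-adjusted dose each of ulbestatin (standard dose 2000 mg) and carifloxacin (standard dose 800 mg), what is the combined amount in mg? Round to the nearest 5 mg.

1020 mg

SCr = 377 / 88.4 = 4.265 mg/dL
CrCl = (140 − 91) × 120.6 / (72 × 4.265) × 0.85 = 5909.4 / 307.08 × 0.85 ≈ 16.4 mL/min
CrCl ≈ 16 mL/min.
ulbestatin: < 35 mL/min → 47% of 2000 mg = 940 mg.
carifloxacin: < 35 mL/min → 10% of 800 mg = 80 mg.
Total = 940 + 80 = 1020 mg.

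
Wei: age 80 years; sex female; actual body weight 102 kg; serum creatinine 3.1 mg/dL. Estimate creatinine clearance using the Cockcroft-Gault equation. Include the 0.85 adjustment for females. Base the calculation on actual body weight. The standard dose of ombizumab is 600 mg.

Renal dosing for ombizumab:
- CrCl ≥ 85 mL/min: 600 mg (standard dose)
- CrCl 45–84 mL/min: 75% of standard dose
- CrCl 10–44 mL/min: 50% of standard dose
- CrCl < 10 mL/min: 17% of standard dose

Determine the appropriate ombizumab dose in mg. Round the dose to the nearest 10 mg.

300 mg

CrCl = (140 − 80) × 102 / (72 × 3.1) × 0.85 = 6120.0 / 223.20 × 0.85 ≈ 23.3 mL/min
CrCl ≈ 23 mL/min → bracket 10–44 mL/min.
50% of 600 mg = 300 mg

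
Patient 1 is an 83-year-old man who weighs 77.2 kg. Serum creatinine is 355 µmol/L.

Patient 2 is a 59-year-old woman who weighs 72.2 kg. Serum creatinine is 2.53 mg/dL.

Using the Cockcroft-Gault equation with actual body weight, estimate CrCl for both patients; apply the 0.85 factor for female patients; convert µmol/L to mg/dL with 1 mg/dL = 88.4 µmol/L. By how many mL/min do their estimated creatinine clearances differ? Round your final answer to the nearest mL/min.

12 mL/min

Patient 1: SCr = 355 / 88.4 = 4.016 mg/dL
Patient 1: CrCl = (140 − 83) × 77.2 / (72 × 4.016) = 4400.4 / 289.15 ≈ 15.2 mL/min
Patient 2: CrCl = (140 − 59) × 72.2 / (72 × 2.53) × 0.85 = 5848.2 / 182.16 × 0.85 ≈ 27.3 mL/min
|15.2 − 27.3| = 12.1 mL/min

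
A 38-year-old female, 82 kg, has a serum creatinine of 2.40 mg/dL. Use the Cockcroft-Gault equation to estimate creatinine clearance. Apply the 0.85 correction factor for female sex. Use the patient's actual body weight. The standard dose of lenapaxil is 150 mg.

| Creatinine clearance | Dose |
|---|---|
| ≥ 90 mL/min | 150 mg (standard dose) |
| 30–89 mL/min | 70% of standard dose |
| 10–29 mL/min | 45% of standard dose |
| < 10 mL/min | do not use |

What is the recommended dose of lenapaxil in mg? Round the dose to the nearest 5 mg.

105 mg

CrCl = (140 − 38) × 82 / (72 × 2.4) × 0.85 = 8364.0 / 172.80 × 0.85 ≈ 41.1 mL/min
CrCl ≈ 41 mL/min → bracket 30–89 mL/min.
70% of 150 mg = 105 mg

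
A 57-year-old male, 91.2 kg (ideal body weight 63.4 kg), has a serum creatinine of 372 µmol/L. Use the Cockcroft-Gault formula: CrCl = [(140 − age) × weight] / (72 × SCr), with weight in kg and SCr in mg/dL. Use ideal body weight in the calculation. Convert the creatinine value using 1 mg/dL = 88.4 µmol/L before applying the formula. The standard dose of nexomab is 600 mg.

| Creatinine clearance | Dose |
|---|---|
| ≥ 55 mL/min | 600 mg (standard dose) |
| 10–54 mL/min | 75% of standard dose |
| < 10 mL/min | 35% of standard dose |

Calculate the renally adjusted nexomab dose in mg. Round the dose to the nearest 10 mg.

450 mg

SCr = 372 / 88.4 = 4.208 mg/dL
CrCl = (140 − 57) × 63.4 / (72 × 4.208) = 5262.2 / 302.98 ≈ 17.4 mL/min
CrCl ≈ 17 mL/min → bracket 10–54 mL/min.
75% of 600 mg = 450 mg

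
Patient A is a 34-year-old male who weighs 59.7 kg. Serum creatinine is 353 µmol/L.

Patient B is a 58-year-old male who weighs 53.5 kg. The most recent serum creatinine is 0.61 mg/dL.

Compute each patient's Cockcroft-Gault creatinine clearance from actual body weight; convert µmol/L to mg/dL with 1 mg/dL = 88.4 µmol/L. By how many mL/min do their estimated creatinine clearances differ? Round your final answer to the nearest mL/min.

78 mL/min

Patient A: SCr = 353 / 88.4 = 3.993 mg/dL
Patient A: CrCl = (140 − 34) × 59.7 / (72 × 3.993) = 6328.2 / 287.50 ≈ 22.0 mL/min
Patient B: CrCl = (140 − 58) × 53.5 / (72 × 0.61) = 4387.0 / 43.92 ≈ 99.9 mL/min
|22.0 − 99.9| = 77.9 mL/min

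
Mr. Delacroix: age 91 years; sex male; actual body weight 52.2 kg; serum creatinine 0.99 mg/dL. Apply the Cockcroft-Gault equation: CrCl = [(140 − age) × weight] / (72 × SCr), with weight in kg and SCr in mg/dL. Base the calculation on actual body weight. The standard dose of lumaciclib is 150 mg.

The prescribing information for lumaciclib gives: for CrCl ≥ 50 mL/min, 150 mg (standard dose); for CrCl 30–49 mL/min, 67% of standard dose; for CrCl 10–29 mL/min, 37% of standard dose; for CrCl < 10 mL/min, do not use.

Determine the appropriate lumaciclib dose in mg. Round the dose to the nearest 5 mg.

CrCl = (140 − 91) × 52.2 / (72 × 0.99) = 2557.8 / 71.28 ≈ 35.9 mL/min
CrCl ≈ 36 mL/min → bracket 30–49 mL/min.
67% of 150 mg = 100.5 mg → 100 mg

100 mg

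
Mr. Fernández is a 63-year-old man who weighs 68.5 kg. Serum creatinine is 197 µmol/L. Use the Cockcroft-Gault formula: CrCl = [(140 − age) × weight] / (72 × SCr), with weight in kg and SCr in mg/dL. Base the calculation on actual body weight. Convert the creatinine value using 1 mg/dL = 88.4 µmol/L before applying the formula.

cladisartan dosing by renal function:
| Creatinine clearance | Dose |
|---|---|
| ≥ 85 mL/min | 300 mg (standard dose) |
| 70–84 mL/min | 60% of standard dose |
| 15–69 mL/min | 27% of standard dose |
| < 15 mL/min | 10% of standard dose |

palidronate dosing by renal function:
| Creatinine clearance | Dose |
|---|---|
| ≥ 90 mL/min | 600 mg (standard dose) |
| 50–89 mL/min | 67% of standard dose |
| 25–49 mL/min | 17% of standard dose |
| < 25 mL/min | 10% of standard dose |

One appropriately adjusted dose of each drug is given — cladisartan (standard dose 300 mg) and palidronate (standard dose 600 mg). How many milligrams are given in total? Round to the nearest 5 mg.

185 mg

SCr = 197 / 88.4 = 2.229 mg/dL
CrCl = (140 − 63) × 68.5 / (72 × 2.229) = 5274.5 / 160.49 ≈ 32.9 mL/min
CrCl ≈ 33 mL/min.
cladisartan: 15–69 mL/min → 27% of 300 mg = 81 mg.
palidronate: 25–49 mL/min → 17% of 600 mg = 102 mg.
Total = 81 + 102 = 183 mg.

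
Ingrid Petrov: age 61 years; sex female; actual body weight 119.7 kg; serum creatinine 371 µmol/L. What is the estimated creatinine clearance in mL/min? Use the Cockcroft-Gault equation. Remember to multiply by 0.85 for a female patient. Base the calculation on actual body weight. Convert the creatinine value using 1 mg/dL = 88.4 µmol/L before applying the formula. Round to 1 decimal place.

26.6 mL/min

SCr = 371 / 88.4 = 4.197 mg/dL
CrCl = (140 − 61) × 119.7 / (72 × 4.197) × 0.85 = 9456.3 / 302.18 × 0.85 ≈ 26.6 mL/min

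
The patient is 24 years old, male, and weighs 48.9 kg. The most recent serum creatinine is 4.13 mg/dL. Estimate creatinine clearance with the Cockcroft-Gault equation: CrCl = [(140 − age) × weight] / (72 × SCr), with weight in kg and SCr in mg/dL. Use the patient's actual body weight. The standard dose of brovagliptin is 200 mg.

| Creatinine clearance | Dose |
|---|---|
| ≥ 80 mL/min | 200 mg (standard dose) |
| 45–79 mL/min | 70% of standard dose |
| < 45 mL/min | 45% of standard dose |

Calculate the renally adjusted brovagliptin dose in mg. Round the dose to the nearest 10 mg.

CrCl = (140 − 24) × 48.9 / (72 × 4.13) = 5672.4 / 297.36 ≈ 19.1 mL/min
CrCl ≈ 19 mL/min → bracket < 45 mL/min.
45% of 200 mg = 90 mg

90 mg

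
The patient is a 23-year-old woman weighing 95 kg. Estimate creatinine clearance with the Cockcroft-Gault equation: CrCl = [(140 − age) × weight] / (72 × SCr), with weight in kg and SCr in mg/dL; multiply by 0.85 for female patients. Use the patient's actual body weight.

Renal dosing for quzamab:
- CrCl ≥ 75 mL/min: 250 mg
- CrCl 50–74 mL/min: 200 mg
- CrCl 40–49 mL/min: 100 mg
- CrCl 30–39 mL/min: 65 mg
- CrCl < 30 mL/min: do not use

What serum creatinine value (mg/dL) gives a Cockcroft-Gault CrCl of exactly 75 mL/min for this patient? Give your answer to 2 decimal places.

Standard dose requires CrCl ≥ 75 mL/min.
Set (140 − 23) × 95 × 0.85 / (72 × SCr) = 75
SCr = (140 − 23) × 95 × 0.85 / (72 × 75) = 1.750 mg/dL

1.75 mg/dL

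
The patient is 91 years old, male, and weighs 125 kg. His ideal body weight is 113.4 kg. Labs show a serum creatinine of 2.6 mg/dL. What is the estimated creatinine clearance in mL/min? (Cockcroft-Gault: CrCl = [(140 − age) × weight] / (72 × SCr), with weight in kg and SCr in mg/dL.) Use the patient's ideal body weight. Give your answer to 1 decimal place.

29.7 mL/min

CrCl = (140 − 91) × 113.4 / (72 × 2.6) = 5556.6 / 187.20 ≈ 29.7 mL/min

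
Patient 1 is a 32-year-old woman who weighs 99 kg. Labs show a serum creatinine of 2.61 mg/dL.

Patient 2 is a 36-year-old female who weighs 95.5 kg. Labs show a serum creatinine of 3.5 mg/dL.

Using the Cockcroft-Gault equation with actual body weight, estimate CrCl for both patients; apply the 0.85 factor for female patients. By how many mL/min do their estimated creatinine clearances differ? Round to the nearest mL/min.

15 mL/min

Patient 1: CrCl = (140 − 32) × 99 / (72 × 2.61) × 0.85 = 10692.0 / 187.92 × 0.85 ≈ 48.4 mL/min
Patient 2: CrCl = (140 − 36) × 95.5 / (72 × 3.5) × 0.85 = 9932.0 / 252.00 × 0.85 ≈ 33.5 mL/min
|48.4 − 33.5| = 14.9 mL/min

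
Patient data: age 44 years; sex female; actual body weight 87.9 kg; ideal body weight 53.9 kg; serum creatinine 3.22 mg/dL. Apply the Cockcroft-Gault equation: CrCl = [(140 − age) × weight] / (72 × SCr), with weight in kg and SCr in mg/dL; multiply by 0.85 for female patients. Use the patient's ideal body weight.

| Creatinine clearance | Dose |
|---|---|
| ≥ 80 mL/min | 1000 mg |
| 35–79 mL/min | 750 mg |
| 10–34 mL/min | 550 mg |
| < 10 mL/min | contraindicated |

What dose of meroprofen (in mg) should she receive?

550 mg

CrCl = (140 − 44) × 53.9 / (72 × 3.22) × 0.85 = 5174.4 / 231.84 × 0.85 ≈ 19.0 mL/min
CrCl ≈ 19 mL/min → bracket 10–34 mL/min.
Dose for this bracket: 550 mg.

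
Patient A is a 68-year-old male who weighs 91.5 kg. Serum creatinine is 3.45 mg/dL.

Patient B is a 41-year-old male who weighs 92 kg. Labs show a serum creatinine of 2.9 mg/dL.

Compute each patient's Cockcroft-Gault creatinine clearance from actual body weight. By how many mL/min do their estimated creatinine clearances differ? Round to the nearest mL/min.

Patient A: CrCl = (140 − 68) × 91.5 / (72 × 3.45) = 6588.0 / 248.40 ≈ 26.5 mL/min
Patient B: CrCl = (140 − 41) × 92 / (72 × 2.9) = 9108.0 / 208.80 ≈ 43.6 mL/min
|26.5 − 43.6| = 17.1 mL/min

17 mL/min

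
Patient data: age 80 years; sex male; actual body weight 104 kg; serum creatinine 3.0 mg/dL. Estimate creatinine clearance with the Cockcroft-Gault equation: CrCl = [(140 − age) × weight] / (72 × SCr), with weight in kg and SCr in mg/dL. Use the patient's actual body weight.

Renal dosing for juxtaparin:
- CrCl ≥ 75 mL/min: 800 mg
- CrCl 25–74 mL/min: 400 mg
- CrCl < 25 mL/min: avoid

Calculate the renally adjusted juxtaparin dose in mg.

400 mg

CrCl = (140 − 80) × 104 / (72 × 3) = 6240.0 / 216.00 ≈ 28.9 mL/min
CrCl ≈ 29 mL/min → bracket 25–74 mL/min.
Dose for this bracket: 400 mg.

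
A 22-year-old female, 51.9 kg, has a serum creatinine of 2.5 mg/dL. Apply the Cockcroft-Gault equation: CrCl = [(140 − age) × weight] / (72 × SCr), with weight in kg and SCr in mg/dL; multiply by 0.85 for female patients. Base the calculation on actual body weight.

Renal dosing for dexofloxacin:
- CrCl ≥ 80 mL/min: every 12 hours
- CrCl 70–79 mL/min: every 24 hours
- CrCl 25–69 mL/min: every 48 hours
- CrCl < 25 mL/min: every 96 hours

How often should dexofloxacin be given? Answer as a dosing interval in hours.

CrCl = (140 − 22) × 51.9 / (72 × 2.5) × 0.85 = 6124.2 / 180.00 × 0.85 ≈ 28.9 mL/min
CrCl ≈ 29 mL/min → bracket 25–69 mL/min → every 48 hours.

every 48 hours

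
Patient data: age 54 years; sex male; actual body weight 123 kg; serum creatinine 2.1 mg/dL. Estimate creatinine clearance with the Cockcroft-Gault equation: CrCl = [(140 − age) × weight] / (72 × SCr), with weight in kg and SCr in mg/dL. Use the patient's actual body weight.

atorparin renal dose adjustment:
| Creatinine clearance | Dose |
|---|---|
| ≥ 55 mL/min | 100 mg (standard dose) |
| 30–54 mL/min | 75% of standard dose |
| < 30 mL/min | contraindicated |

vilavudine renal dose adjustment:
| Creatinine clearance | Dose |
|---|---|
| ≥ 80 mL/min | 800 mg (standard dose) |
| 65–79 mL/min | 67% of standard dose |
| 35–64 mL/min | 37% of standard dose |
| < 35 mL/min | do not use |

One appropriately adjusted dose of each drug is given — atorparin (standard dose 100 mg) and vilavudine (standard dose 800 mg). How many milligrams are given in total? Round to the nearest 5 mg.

635 mg

CrCl = (140 − 54) × 123 / (72 × 2.1) = 10578.0 / 151.20 ≈ 70.0 mL/min
CrCl ≈ 70 mL/min.
atorparin: ≥ 55 mL/min → 100% of 100 mg = 100 mg.
vilavudine: 65–79 mL/min → 67% of 800 mg = 536 mg.
Total = 100 + 536 = 636 mg.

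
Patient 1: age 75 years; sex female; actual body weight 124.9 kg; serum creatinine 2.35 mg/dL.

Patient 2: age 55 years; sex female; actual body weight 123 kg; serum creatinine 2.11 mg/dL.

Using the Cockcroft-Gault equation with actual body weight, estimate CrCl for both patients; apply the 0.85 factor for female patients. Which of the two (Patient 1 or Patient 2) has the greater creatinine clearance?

Patient 2

Patient 1: CrCl = (140 − 75) × 124.9 / (72 × 2.35) × 0.85 = 8118.5 / 169.20 × 0.85 ≈ 40.8 mL/min
Patient 2: CrCl = (140 − 55) × 123 / (72 × 2.11) × 0.85 = 10455.0 / 151.92 × 0.85 ≈ 58.5 mL/min
40.8 vs 58.5 mL/min → Patient 2 is higher.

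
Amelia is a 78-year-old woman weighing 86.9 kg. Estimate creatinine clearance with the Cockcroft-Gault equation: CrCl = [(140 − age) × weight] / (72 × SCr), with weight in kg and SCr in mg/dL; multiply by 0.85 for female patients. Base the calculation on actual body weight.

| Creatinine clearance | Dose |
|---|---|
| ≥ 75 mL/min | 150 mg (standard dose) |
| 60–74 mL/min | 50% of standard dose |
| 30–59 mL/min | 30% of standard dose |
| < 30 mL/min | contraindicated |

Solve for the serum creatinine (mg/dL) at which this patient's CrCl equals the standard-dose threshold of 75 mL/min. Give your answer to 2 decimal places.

Standard dose requires CrCl ≥ 75 mL/min.
Set (140 − 78) × 86.9 × 0.85 / (72 × SCr) = 75
SCr = (140 − 78) × 86.9 × 0.85 / (72 × 75) = 0.848 mg/dL

0.85 mg/dL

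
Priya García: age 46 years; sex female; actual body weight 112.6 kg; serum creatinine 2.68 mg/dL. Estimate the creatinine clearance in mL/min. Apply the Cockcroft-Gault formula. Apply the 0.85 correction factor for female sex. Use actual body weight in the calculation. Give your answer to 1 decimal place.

CrCl = (140 − 46) × 112.6 / (72 × 2.68) × 0.85 = 10584.4 / 192.96 × 0.85 ≈ 46.6 mL/min

46.6 mL/min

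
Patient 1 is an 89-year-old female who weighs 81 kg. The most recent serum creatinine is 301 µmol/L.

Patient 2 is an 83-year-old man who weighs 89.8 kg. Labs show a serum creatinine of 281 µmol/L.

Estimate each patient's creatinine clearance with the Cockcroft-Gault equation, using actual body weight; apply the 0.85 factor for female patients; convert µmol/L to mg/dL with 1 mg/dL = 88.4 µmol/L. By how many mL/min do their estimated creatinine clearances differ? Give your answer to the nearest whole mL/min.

Patient 1: SCr = 301 / 88.4 = 3.405 mg/dL
Patient 1: CrCl = (140 − 89) × 81 / (72 × 3.405) × 0.85 = 4131.0 / 245.16 × 0.85 ≈ 14.3 mL/min
Patient 2: SCr = 281 / 88.4 = 3.179 mg/dL
Patient 2: CrCl = (140 − 83) × 89.8 / (72 × 3.179) = 5118.6 / 228.89 ≈ 22.4 mL/min
|14.3 − 22.4| = 8.1 mL/min

8 mL/min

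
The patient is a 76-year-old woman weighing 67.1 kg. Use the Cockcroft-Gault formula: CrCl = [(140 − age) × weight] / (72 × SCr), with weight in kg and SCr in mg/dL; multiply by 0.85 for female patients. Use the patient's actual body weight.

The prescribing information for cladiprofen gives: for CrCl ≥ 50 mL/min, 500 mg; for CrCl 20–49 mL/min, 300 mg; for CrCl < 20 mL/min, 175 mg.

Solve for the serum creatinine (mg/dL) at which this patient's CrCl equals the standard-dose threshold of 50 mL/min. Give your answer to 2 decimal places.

1.01 mg/dL

Standard dose requires CrCl ≥ 50 mL/min.
Set (140 − 76) × 67.1 × 0.85 / (72 × SCr) = 50
SCr = (140 − 76) × 67.1 × 0.85 / (72 × 50) = 1.014 mg/dL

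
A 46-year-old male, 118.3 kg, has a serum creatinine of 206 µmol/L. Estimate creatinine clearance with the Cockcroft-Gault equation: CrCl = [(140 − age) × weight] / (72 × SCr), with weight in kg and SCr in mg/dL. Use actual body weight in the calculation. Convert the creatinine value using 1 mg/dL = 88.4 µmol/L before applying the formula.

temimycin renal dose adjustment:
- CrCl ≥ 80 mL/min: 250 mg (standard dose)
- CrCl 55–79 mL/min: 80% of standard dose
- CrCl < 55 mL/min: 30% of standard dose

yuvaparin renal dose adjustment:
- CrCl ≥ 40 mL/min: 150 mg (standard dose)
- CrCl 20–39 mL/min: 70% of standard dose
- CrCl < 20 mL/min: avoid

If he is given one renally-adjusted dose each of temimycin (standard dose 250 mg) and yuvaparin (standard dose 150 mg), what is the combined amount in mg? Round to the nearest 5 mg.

350 mg

SCr = 206 / 88.4 = 2.33 mg/dL
CrCl = (140 − 46) × 118.3 / (72 × 2.33) = 11120.2 / 167.76 ≈ 66.3 mL/min
CrCl ≈ 66 mL/min.
temimycin: 55–79 mL/min → 80% of 250 mg = 200 mg.
yuvaparin: ≥ 40 mL/min → 100% of 150 mg = 150 mg.
Total = 200 + 150 = 350 mg.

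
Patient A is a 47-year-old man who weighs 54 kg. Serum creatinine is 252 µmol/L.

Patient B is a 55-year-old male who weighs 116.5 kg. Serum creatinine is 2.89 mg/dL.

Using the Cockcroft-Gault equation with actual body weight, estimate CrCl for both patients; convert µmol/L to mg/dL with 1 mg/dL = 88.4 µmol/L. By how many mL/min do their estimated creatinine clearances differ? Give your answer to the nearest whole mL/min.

Patient A: SCr = 252 / 88.4 = 2.851 mg/dL
Patient A: CrCl = (140 − 47) × 54 / (72 × 2.851) = 5022.0 / 205.27 ≈ 24.5 mL/min
Patient B: CrCl = (140 − 55) × 116.5 / (72 × 2.89) = 9902.5 / 208.08 ≈ 47.6 mL/min
|24.5 − 47.6| = 23.1 mL/min

23 mL/min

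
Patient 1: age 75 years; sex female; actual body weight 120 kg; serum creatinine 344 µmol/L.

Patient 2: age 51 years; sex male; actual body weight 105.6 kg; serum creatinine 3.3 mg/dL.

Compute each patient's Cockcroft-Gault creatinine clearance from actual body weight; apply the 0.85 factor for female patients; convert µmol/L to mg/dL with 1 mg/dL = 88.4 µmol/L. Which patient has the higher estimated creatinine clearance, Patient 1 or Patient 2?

Patient 1: SCr = 344 / 88.4 = 3.891 mg/dL
Patient 1: CrCl = (140 − 75) × 120 / (72 × 3.891) × 0.85 = 7800.0 / 280.15 × 0.85 ≈ 23.7 mL/min
Patient 2: CrCl = (140 − 51) × 105.6 / (72 × 3.3) = 9398.4 / 237.60 ≈ 39.6 mL/min
23.7 vs 39.6 mL/min → Patient 2 is higher.

Patient 2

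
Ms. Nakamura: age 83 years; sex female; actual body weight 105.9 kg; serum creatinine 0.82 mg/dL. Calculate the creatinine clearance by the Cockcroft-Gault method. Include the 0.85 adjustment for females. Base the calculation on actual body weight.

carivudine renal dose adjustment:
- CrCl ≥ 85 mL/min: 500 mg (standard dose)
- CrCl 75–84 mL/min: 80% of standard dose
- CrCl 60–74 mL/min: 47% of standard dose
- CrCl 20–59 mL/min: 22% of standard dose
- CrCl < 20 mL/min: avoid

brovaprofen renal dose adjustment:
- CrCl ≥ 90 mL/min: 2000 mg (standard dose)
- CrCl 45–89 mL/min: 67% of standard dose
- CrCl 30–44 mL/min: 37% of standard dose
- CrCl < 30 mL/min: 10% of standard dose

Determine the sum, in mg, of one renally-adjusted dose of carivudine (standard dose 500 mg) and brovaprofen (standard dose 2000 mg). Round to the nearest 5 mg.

CrCl = (140 − 83) × 105.9 / (72 × 0.82) × 0.85 = 6036.3 / 59.04 × 0.85 ≈ 86.9 mL/min
CrCl ≈ 87 mL/min.
carivudine: ≥ 85 mL/min → 100% of 500 mg = 500 mg.
brovaprofen: 45–89 mL/min → 67% of 2000 mg = 1340 mg.
Total = 500 + 1340 = 1840 mg.

1840 mg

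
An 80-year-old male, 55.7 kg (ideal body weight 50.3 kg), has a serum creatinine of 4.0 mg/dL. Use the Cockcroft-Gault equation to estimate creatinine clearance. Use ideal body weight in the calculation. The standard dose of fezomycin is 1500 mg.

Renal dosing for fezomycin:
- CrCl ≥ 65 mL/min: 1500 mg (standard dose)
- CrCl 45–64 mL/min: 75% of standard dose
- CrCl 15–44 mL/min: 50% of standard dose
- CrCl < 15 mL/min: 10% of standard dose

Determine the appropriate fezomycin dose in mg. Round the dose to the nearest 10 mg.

150 mg

CrCl = (140 − 80) × 50.3 / (72 × 4) = 3018.0 / 288.00 ≈ 10.5 mL/min
CrCl ≈ 10 mL/min → bracket < 15 mL/min.
10% of 1500 mg = 150 mg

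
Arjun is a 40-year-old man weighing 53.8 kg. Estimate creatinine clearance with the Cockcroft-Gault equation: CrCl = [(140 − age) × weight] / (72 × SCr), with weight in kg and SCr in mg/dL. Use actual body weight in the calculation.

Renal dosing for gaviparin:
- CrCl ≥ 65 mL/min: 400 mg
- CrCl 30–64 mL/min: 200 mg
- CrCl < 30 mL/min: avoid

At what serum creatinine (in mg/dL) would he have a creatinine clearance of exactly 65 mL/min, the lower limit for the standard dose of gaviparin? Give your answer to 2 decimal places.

1.15 mg/dL

Standard dose requires CrCl ≥ 65 mL/min.
Set (140 − 40) × 53.8 / (72 × SCr) = 65
SCr = (140 − 40) × 53.8 / (72 × 65) = 1.150 mg/dL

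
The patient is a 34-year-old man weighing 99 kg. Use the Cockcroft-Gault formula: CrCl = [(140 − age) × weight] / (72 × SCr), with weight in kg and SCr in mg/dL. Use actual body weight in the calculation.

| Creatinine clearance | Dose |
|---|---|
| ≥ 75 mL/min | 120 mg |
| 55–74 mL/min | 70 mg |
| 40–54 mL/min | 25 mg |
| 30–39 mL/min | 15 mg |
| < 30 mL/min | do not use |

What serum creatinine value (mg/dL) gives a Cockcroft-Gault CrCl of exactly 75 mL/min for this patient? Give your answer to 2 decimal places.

Standard dose requires CrCl ≥ 75 mL/min.
Set (140 − 34) × 99 / (72 × SCr) = 75
SCr = (140 − 34) × 99 / (72 × 75) = 1.943 mg/dL

1.94 mg/dL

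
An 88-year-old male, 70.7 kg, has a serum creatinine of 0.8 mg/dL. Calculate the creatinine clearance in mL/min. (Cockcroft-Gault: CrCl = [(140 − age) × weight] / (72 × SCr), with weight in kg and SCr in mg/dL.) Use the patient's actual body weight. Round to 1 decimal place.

CrCl = (140 − 88) × 70.7 / (72 × 0.8) = 3676.4 / 57.60 ≈ 63.8 mL/min

63.8 mL/min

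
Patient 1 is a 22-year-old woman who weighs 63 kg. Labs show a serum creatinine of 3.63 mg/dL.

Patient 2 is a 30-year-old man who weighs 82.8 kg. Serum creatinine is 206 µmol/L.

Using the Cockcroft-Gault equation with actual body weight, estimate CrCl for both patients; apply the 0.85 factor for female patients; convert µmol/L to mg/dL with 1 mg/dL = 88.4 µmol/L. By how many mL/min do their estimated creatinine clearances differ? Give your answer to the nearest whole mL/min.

Patient 1: CrCl = (140 − 22) × 63 / (72 × 3.63) × 0.85 = 7434.0 / 261.36 × 0.85 ≈ 24.2 mL/min
Patient 2: SCr = 206 / 88.4 = 2.33 mg/dL
Patient 2: CrCl = (140 − 30) × 82.8 / (72 × 2.33) = 9108.0 / 167.76 ≈ 54.3 mL/min
|24.2 − 54.3| = 30.1 mL/min

30 mL/min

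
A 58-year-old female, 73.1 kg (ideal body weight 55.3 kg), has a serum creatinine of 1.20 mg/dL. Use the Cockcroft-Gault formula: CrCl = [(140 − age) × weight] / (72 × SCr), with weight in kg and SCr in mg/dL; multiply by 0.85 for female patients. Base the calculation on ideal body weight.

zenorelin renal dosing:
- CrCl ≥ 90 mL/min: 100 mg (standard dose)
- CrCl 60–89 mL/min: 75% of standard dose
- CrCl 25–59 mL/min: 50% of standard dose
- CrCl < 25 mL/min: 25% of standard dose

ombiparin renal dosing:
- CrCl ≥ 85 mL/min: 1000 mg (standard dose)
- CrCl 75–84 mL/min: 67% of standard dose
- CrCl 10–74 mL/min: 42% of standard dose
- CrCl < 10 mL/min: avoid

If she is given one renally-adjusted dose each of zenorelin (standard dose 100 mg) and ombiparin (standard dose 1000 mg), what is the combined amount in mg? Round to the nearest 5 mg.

CrCl = (140 − 58) × 55.3 / (72 × 1.2) × 0.85 = 4534.6 / 86.40 × 0.85 ≈ 44.6 mL/min
CrCl ≈ 45 mL/min.
zenorelin: 25–59 mL/min → 50% of 100 mg = 50 mg.
ombiparin: 10–74 mL/min → 42% of 1000 mg = 420 mg.
Total = 50 + 420 = 470 mg.

470 mg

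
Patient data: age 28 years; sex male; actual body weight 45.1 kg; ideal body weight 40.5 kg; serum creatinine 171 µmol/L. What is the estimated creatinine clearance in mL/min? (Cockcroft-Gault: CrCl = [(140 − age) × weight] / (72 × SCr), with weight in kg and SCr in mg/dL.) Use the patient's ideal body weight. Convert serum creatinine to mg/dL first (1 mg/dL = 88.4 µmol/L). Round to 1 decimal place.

32.6 mL/min

SCr = 171 / 88.4 = 1.934 mg/dL
CrCl = (140 − 28) × 40.5 / (72 × 1.934) = 4536.0 / 139.25 ≈ 32.6 mL/min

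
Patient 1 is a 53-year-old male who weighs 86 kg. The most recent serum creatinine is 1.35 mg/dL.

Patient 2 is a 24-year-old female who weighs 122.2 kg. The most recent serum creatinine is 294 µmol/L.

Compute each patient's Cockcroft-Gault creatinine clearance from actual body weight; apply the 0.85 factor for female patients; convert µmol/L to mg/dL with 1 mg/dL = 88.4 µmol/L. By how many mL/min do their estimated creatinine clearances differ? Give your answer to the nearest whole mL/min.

Patient 1: CrCl = (140 − 53) × 86 / (72 × 1.35) = 7482.0 / 97.20 ≈ 77.0 mL/min
Patient 2: SCr = 294 / 88.4 = 3.326 mg/dL
Patient 2: CrCl = (140 − 24) × 122.2 / (72 × 3.326) × 0.85 = 14175.2 / 239.47 × 0.85 ≈ 50.3 mL/min
|77.0 − 50.3| = 26.7 mL/min

27 mL/min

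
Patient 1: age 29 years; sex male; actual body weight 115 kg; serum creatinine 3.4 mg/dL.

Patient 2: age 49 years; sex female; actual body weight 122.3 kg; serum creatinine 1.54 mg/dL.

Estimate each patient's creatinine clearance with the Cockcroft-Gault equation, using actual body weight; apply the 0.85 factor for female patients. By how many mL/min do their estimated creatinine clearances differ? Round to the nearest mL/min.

33 mL/min

Patient 1: CrCl = (140 − 29) × 115 / (72 × 3.4) = 12765.0 / 244.80 ≈ 52.1 mL/min
Patient 2: CrCl = (140 − 49) × 122.3 / (72 × 1.54) × 0.85 = 11129.3 / 110.88 × 0.85 ≈ 85.3 mL/min
|52.1 − 85.3| = 33.2 mL/min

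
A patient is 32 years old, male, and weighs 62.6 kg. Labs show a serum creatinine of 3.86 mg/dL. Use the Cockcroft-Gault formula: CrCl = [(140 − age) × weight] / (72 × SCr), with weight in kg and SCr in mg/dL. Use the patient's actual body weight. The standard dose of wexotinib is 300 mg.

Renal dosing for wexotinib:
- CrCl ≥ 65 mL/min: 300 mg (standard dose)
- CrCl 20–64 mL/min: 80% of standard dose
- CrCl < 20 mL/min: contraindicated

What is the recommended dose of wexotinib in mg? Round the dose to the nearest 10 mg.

CrCl = (140 − 32) × 62.6 / (72 × 3.86) = 6760.8 / 277.92 ≈ 24.3 mL/min
CrCl ≈ 24 mL/min → bracket 20–64 mL/min.
80% of 300 mg = 240 mg

240 mg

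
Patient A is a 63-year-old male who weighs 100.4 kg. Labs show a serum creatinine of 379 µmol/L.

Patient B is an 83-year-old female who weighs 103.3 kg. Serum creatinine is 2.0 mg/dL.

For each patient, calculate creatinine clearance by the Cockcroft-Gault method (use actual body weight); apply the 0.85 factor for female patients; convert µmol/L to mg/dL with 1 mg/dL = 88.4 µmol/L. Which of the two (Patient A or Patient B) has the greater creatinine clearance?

Patient B

Patient A: SCr = 379 / 88.4 = 4.287 mg/dL
Patient A: CrCl = (140 − 63) × 100.4 / (72 × 4.287) = 7730.8 / 308.66 ≈ 25.0 mL/min
Patient B: CrCl = (140 − 83) × 103.3 / (72 × 2) × 0.85 = 5888.1 / 144.00 × 0.85 ≈ 34.8 mL/min
25.0 vs 34.8 mL/min → Patient B is higher.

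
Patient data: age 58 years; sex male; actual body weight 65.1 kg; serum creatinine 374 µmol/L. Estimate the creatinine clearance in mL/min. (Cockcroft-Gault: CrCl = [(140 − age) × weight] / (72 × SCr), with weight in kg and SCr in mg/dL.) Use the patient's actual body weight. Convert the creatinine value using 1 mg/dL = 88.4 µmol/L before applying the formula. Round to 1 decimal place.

SCr = 374 / 88.4 = 4.231 mg/dL
CrCl = (140 − 58) × 65.1 / (72 × 4.231) = 5338.2 / 304.63 ≈ 17.5 mL/min

17.5 mL/min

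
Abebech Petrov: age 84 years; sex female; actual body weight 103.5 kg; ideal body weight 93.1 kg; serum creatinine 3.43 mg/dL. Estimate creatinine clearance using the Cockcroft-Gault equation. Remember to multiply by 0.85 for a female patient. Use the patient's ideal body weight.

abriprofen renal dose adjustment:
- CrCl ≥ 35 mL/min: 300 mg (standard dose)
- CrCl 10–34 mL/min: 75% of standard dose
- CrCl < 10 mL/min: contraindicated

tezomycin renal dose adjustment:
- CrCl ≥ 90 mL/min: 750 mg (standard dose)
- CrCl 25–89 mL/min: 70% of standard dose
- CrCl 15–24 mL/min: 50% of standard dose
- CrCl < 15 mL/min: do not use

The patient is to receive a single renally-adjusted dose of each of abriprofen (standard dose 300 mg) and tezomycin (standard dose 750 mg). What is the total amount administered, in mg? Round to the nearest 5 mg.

CrCl = (140 − 84) × 93.1 / (72 × 3.43) × 0.85 = 5213.6 / 246.96 × 0.85 ≈ 17.9 mL/min
CrCl ≈ 18 mL/min.
abriprofen: 10–34 mL/min → 75% of 300 mg = 225 mg.
tezomycin: 15–24 mL/min → 50% of 750 mg = 375 mg.
Total = 225 + 375 = 600 mg.

600 mg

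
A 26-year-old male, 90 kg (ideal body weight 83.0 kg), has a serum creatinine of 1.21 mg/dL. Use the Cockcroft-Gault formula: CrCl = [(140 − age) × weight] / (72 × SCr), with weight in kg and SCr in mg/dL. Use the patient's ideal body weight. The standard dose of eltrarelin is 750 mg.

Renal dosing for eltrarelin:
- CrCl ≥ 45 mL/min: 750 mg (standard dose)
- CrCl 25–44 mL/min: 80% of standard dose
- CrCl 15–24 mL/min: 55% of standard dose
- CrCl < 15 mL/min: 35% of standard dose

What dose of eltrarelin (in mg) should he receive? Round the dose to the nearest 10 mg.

750 mg

CrCl = (140 − 26) × 83 / (72 × 1.21) = 9462.0 / 87.12 ≈ 108.6 mL/min
CrCl ≈ 109 mL/min → bracket ≥ 45 mL/min.
100% of 750 mg = 750 mg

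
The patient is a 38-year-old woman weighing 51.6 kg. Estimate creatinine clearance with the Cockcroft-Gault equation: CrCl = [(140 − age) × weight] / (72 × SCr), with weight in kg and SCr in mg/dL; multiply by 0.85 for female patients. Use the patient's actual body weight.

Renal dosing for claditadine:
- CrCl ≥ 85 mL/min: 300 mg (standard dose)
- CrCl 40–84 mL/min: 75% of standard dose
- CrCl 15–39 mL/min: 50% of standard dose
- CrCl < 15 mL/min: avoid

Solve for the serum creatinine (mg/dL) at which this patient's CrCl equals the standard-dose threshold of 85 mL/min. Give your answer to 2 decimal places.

0.73 mg/dL

Standard dose requires CrCl ≥ 85 mL/min.
Set (140 − 38) × 51.6 × 0.85 / (72 × SCr) = 85
SCr = (140 − 38) × 51.6 × 0.85 / (72 × 85) = 0.731 mg/dL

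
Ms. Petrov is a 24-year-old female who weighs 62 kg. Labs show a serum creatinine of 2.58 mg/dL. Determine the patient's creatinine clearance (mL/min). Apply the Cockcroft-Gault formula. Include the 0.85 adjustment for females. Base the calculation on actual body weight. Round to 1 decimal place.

CrCl = (140 − 24) × 62 / (72 × 2.58) × 0.85 = 7192.0 / 185.76 × 0.85 ≈ 32.9 mL/min

32.9 mL/min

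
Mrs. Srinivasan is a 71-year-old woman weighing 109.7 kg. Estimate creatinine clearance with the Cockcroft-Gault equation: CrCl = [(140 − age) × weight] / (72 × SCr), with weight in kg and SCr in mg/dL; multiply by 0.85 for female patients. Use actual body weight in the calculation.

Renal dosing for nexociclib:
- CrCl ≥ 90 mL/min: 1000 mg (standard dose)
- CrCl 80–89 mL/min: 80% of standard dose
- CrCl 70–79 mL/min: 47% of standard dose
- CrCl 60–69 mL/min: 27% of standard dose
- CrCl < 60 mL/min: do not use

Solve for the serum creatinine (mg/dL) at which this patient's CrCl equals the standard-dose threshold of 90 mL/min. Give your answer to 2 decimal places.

Standard dose requires CrCl ≥ 90 mL/min.
Set (140 − 71) × 109.7 × 0.85 / (72 × SCr) = 90
SCr = (140 − 71) × 109.7 × 0.85 / (72 × 90) = 0.993 mg/dL

0.99 mg/dL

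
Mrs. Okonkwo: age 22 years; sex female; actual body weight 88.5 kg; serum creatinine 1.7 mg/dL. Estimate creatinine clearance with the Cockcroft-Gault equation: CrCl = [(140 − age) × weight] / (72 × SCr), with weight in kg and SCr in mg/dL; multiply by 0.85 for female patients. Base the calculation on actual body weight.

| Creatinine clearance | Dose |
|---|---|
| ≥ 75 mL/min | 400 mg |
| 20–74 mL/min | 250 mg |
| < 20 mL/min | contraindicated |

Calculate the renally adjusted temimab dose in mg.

CrCl = (140 − 22) × 88.5 / (72 × 1.7) × 0.85 = 10443.0 / 122.40 × 0.85 ≈ 72.5 mL/min
CrCl ≈ 73 mL/min → bracket 20–74 mL/min.
Dose for this bracket: 250 mg.

250 mg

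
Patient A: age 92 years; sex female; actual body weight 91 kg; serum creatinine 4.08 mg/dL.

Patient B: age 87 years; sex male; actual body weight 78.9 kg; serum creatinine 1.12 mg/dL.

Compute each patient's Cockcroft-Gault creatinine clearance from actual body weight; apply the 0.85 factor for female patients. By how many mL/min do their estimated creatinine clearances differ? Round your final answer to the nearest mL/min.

39 mL/min

Patient A: CrCl = (140 − 92) × 91 / (72 × 4.08) × 0.85 = 4368.0 / 293.76 × 0.85 ≈ 12.6 mL/min
Patient B: CrCl = (140 − 87) × 78.9 / (72 × 1.12) = 4181.7 / 80.64 ≈ 51.9 mL/min
|12.6 − 51.9| = 39.3 mL/min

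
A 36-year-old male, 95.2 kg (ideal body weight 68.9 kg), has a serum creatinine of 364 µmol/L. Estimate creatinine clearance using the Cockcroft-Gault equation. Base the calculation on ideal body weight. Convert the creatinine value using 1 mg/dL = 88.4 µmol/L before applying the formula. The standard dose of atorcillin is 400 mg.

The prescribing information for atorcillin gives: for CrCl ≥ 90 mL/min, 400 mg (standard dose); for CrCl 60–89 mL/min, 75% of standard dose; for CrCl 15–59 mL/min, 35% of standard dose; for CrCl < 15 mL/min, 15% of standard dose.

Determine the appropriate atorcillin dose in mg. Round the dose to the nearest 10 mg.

SCr = 364 / 88.4 = 4.118 mg/dL
CrCl = (140 − 36) × 68.9 / (72 × 4.118) = 7165.6 / 296.50 ≈ 24.2 mL/min
CrCl ≈ 24 mL/min → bracket 15–59 mL/min.
35% of 400 mg = 140 mg

140 mg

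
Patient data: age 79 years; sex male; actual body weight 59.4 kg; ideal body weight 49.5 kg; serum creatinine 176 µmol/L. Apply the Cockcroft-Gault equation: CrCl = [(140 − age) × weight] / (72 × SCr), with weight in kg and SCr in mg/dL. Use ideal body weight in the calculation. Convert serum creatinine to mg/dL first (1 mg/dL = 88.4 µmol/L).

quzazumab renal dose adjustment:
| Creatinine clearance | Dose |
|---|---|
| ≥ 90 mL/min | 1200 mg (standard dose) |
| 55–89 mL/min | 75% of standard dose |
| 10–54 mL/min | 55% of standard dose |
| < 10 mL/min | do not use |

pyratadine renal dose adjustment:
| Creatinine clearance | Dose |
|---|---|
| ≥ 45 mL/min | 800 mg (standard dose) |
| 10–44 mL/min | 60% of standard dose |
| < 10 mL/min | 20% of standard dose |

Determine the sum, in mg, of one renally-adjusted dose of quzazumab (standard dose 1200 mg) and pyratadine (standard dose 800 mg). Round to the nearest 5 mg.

SCr = 176 / 88.4 = 1.991 mg/dL
CrCl = (140 − 79) × 49.5 / (72 × 1.991) = 3019.5 / 143.35 ≈ 21.1 mL/min
CrCl ≈ 21 mL/min.
quzazumab: 10–54 mL/min → 55% of 1200 mg = 660 mg.
pyratadine: 10–44 mL/min → 60% of 800 mg = 480 mg.
Total = 660 + 480 = 1140 mg.

1140 mg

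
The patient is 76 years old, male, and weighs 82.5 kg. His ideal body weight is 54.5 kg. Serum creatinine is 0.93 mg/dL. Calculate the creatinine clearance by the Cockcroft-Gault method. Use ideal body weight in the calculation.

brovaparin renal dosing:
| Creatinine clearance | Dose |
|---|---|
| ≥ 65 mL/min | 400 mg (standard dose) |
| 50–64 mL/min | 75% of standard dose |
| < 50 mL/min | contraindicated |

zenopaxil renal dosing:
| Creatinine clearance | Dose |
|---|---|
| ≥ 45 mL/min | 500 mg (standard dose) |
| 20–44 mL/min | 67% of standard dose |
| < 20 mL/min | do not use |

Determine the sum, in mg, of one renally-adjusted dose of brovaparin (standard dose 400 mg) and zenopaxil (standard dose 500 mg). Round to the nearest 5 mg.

CrCl = (140 − 76) × 54.5 / (72 × 0.93) = 3488.0 / 66.96 ≈ 52.1 mL/min
CrCl ≈ 52 mL/min.
brovaparin: 50–64 mL/min → 75% of 400 mg = 300 mg.
zenopaxil: ≥ 45 mL/min → 100% of 500 mg = 500 mg.
Total = 300 + 500 = 800 mg.

800 mg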